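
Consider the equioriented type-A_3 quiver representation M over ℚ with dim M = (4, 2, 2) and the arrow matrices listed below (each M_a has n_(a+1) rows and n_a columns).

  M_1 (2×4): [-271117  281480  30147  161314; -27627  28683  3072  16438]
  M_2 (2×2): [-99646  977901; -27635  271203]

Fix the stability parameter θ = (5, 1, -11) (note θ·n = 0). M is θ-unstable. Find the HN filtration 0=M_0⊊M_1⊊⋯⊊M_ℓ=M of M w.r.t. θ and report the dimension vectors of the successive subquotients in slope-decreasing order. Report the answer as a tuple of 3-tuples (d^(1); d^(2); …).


Barcode: M ≅ I[1,1]^2, I[1,3]^2. HN layers by μ_θ (2 steps, strictly decreasing):
  μ^(1)=5; μ^(2)=-5/3

((2, 0, 0); (2, 2, 2))


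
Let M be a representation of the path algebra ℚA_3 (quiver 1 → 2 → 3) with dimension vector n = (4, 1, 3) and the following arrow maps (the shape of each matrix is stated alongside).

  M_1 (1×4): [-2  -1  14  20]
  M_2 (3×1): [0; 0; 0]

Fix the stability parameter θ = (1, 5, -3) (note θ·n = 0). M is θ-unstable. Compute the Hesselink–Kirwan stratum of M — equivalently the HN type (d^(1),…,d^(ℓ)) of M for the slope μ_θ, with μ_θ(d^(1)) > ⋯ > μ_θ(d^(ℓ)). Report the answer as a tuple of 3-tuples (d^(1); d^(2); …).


Via rank(M_{q-1}∘⋯∘M_p): M ≅ I[1,1]^3, I[1,2], I[3,3]^3.
μ_θ-semistable layers: μ^(1)=5; μ^(2)=1; μ^(3)=-3

((0, 1, 0); (4, 0, 0); (0, 0, 3))


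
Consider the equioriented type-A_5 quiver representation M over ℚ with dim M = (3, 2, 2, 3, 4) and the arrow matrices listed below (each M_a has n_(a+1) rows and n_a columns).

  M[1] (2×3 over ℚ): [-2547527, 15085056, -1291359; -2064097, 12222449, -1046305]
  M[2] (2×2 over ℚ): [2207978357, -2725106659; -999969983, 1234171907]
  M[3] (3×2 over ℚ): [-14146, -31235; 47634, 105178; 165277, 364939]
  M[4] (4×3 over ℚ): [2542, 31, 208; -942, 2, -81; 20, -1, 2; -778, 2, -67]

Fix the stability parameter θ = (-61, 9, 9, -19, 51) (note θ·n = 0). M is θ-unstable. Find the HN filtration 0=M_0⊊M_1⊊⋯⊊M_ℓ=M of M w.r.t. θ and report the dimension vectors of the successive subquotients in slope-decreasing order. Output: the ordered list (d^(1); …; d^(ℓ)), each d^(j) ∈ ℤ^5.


Barcode: M ≅ I[1,1], I[1,5]^2, I[4,5], I[5,5]. HN layers by μ_θ (4 steps, strictly decreasing):
  μ^(1)=51; μ^(2)=-1/3; μ^(3)=-19; μ^(4)=-61

((0, 0, 0, 0, 4); (0, 2, 2, 2, 0); (0, 0, 0, 1, 0); (3, 0, 0, 0, 0))


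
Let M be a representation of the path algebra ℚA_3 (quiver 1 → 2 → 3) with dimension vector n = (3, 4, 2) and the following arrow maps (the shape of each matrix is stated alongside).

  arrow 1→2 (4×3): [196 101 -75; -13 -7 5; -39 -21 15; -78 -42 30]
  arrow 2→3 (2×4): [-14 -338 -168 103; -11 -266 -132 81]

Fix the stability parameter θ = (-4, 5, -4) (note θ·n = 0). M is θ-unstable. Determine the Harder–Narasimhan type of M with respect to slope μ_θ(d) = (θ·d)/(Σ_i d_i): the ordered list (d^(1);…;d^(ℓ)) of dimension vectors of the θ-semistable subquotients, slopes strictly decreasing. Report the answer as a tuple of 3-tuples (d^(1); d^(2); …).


Via rank(M_{q-1}∘⋯∘M_p): M ≅ I[1,1], I[1,2], I[1,3], I[2,2], I[2,3].
μ_θ-semistable layers: μ^(1)=5; μ^(2)=1/2; μ^(3)=-4

((0, 2, 0); (0, 2, 2); (3, 0, 0))


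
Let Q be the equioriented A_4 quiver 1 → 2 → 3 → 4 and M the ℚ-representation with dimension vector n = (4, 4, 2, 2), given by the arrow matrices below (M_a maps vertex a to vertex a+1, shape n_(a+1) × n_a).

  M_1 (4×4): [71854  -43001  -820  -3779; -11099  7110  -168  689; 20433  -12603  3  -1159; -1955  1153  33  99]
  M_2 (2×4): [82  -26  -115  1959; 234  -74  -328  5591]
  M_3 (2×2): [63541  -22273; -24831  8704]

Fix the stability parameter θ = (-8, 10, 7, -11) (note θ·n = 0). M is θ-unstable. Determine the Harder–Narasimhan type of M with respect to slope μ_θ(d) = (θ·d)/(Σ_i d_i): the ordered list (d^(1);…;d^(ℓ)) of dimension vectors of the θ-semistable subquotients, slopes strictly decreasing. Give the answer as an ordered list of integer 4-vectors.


Via rank(M_{q-1}∘⋯∘M_p): M ≅ I[1,2]^2, I[1,4]^2.
μ_θ-semistable layers: μ^(1)=10; μ^(2)=2; μ^(3)=-8

((0, 2, 0, 0); (0, 2, 2, 2); (4, 0, 0, 0))


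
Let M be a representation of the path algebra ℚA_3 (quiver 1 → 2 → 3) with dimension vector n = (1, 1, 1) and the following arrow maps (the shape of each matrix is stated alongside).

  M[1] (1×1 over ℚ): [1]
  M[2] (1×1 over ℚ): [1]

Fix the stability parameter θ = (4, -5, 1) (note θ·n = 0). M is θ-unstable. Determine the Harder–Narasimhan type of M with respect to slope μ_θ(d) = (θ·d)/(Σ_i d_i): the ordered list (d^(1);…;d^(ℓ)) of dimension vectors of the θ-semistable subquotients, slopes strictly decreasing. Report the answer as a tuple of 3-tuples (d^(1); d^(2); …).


Via rank(M_{q-1}∘⋯∘M_p): M ≅ I[1,3].
μ_θ-semistable layers: μ^(1)=1; μ^(2)=-1/2

((0, 0, 1); (1, 1, 0))


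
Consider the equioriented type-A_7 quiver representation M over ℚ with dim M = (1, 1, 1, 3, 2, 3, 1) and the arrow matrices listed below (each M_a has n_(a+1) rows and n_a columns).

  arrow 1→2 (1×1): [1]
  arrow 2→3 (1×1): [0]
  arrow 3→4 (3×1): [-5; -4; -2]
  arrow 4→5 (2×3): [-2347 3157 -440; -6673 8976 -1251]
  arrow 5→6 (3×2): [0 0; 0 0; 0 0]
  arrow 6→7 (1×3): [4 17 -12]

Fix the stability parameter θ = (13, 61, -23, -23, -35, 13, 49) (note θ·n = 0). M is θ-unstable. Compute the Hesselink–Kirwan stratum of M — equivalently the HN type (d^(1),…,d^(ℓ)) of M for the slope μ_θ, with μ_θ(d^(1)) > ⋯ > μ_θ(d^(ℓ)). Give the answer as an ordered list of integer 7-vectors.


Interval decomposition of M: I[1,2], I[3,5], I[4,4], I[4,5], I[6,6]^2, I[6,7].
HN type (ℓ=6): μ^(1)=61; μ^(2)=49; μ^(3)=13; μ^(4)=-23; μ^(5)=-27; μ^(6)=-29

((0, 1, 0, 0, 0, 0, 0); (0, 0, 0, 0, 0, 0, 1); (1, 0, 0, 0, 0, 3, 0); (0, 0, 0, 1, 0, 0, 0); (0, 0, 1, 1, 1, 0, 0); (0, 0, 0, 1, 1, 0, 0))


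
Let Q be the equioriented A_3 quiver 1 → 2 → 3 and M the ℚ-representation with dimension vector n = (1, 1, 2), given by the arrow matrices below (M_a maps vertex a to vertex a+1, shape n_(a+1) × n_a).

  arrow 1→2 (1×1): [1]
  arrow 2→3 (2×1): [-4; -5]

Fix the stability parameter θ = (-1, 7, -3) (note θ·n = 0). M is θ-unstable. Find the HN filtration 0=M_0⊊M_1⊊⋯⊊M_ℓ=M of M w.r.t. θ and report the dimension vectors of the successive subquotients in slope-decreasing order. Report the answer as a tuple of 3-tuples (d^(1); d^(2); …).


Barcode: M ≅ I[1,3], I[3,3]. HN layers by μ_θ (3 steps, strictly decreasing):
  μ^(1)=2; μ^(2)=-1; μ^(3)=-3

((0, 1, 1); (1, 0, 0); (0, 0, 1))


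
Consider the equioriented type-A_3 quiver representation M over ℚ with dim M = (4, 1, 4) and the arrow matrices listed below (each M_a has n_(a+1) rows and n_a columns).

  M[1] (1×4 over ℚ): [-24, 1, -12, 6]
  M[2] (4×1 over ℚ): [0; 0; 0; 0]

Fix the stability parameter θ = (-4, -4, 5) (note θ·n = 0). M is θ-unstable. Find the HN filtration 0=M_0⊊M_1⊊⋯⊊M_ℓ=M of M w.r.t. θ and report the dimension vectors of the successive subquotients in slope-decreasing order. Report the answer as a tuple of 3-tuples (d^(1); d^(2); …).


Via rank(M_{q-1}∘⋯∘M_p): M ≅ I[1,1]^3, I[1,2], I[3,3]^4.
μ_θ-semistable layers: μ^(1)=5; μ^(2)=-4

((0, 0, 4); (4, 1, 0))


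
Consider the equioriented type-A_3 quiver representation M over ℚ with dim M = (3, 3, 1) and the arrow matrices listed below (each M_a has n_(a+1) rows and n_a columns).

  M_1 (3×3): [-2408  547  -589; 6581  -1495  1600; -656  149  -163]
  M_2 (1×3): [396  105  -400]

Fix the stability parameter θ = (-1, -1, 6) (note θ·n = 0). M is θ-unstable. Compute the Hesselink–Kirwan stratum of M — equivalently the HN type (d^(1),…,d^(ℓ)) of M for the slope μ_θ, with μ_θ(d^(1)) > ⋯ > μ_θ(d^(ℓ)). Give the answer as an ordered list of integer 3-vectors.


Interval decomposition of M: I[1,1], I[1,2], I[1,3], I[2,2].
HN type (ℓ=2): μ^(1)=6; μ^(2)=-1

((0, 0, 1); (3, 3, 0))


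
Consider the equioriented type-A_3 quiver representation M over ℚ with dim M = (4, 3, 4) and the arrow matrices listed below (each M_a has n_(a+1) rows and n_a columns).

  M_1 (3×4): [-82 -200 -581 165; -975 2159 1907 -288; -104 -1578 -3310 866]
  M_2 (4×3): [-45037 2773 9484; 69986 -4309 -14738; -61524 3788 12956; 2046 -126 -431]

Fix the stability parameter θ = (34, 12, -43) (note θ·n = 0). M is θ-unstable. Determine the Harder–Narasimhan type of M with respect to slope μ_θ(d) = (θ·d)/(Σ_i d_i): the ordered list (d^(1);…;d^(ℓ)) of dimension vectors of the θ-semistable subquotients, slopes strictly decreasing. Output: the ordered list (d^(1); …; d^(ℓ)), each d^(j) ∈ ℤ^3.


Via rank(M_{q-1}∘⋯∘M_p): M ≅ I[1,1], I[1,3]^3, I[3,3].
μ_θ-semistable layers: μ^(1)=34; μ^(2)=1; μ^(3)=-43

((1, 0, 0); (3, 3, 3); (0, 0, 1))


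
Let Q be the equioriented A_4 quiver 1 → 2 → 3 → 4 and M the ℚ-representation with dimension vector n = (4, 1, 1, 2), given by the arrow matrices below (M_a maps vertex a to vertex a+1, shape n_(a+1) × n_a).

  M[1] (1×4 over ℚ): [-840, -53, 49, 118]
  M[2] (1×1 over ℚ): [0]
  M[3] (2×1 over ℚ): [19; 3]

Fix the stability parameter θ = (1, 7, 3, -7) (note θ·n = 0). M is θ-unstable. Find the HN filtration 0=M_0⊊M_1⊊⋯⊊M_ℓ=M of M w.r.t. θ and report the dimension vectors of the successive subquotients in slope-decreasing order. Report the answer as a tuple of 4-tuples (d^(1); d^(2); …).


Barcode: M ≅ I[1,1]^3, I[1,2], I[3,4], I[4,4]. HN layers by μ_θ (4 steps, strictly decreasing):
  μ^(1)=7; μ^(2)=1; μ^(3)=-2; μ^(4)=-7

((0, 1, 0, 0); (4, 0, 0, 0); (0, 0, 1, 1); (0, 0, 0, 1))


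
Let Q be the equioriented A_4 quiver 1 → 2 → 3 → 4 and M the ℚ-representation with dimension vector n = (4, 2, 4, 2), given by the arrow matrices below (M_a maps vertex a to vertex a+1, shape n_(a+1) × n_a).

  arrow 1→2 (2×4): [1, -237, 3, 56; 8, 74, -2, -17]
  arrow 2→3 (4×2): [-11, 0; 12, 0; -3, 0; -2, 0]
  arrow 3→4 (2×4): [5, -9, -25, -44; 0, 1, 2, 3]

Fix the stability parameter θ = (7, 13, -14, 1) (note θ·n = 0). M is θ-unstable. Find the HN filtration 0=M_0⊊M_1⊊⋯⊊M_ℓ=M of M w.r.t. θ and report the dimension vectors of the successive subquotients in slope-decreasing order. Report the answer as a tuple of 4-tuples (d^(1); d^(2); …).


Barcode: M ≅ I[1,1]^2, I[1,2], I[1,3], I[3,3], I[3,4]^2. HN layers by μ_θ (5 steps, strictly decreasing):
  μ^(1)=13; μ^(2)=7; μ^(3)=2; μ^(4)=1; μ^(5)=-14

((0, 1, 0, 0); (3, 0, 0, 0); (1, 1, 1, 0); (0, 0, 0, 2); (0, 0, 3, 0))


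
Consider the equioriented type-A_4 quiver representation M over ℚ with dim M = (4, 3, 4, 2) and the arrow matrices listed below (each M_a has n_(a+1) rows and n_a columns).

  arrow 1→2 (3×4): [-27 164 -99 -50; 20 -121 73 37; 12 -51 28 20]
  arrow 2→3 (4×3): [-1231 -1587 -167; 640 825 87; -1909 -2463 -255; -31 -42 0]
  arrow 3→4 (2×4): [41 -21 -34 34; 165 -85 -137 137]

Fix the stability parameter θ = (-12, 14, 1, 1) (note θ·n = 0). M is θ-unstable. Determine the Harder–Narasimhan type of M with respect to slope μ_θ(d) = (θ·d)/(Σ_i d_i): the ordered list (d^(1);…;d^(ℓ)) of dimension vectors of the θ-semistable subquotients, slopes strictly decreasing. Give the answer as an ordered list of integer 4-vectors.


Barcode: M ≅ I[1,1], I[1,2], I[1,4]^2, I[3,3]^2. HN layers by μ_θ (4 steps, strictly decreasing):
  μ^(1)=14; μ^(2)=16/3; μ^(3)=1; μ^(4)=-12

((0, 1, 0, 0); (0, 2, 2, 2); (0, 0, 2, 0); (4, 0, 0, 0))


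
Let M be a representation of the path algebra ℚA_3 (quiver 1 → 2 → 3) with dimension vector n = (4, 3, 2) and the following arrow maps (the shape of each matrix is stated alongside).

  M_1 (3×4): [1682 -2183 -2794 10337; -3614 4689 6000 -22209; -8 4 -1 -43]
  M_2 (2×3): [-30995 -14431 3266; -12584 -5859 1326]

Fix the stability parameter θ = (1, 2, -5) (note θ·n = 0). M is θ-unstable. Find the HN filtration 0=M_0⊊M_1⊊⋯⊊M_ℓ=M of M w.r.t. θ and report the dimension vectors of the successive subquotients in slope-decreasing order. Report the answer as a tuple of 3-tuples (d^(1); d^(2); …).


Via rank(M_{q-1}∘⋯∘M_p): M ≅ I[1,1]^2, I[1,2], I[1,3], I[2,3].
μ_θ-semistable layers: μ^(1)=2; μ^(2)=1; μ^(3)=-2/3; μ^(4)=-3/2

((0, 1, 0); (3, 0, 0); (1, 1, 1); (0, 1, 1))


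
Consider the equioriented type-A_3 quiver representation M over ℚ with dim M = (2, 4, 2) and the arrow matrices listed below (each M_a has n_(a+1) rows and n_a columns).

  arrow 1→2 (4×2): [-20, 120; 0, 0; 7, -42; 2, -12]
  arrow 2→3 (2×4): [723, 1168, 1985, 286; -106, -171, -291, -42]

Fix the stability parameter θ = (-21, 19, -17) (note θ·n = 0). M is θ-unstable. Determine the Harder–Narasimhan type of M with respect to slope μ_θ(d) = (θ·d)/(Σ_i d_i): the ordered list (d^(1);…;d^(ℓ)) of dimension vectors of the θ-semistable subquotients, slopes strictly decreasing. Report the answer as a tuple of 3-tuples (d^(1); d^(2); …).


Via rank(M_{q-1}∘⋯∘M_p): M ≅ I[1,1], I[1,3], I[2,2]^2, I[2,3].
μ_θ-semistable layers: μ^(1)=19; μ^(2)=1; μ^(3)=-21

((0, 2, 0); (0, 2, 2); (2, 0, 0))


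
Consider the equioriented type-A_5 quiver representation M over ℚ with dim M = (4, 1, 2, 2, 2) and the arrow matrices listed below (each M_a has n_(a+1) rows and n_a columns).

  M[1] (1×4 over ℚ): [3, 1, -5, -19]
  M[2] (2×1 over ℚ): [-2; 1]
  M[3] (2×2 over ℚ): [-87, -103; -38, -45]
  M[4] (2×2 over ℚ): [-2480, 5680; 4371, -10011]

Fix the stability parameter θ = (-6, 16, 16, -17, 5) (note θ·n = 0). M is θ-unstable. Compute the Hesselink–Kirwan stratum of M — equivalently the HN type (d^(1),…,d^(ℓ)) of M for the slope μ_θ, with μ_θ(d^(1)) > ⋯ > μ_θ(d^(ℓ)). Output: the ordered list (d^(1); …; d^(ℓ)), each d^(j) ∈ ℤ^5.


Barcode: M ≅ I[1,1]^3, I[1,4], I[3,5], I[5,5]. HN layers by μ_θ (3 steps, strictly decreasing):
  μ^(1)=5; μ^(2)=-1/2; μ^(3)=-6

((0, 1, 1, 1, 2); (0, 0, 1, 1, 0); (4, 0, 0, 0, 0))


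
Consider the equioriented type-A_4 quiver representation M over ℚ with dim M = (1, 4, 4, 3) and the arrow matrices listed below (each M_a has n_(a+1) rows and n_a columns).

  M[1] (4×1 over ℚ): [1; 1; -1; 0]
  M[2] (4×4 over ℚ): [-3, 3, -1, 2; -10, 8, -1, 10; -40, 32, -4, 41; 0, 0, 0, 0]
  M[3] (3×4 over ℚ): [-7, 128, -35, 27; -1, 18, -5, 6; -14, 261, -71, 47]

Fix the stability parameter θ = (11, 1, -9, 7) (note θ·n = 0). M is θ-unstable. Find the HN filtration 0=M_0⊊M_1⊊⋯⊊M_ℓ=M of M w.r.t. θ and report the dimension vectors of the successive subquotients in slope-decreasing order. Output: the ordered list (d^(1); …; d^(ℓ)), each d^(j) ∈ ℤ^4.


Barcode: M ≅ I[1,4], I[2,2], I[2,4]^2, I[3,3]. HN layers by μ_θ (4 steps, strictly decreasing):
  μ^(1)=7; μ^(2)=1; μ^(3)=-4; μ^(4)=-9

((0, 0, 0, 3); (1, 2, 1, 0); (0, 2, 2, 0); (0, 0, 1, 0))


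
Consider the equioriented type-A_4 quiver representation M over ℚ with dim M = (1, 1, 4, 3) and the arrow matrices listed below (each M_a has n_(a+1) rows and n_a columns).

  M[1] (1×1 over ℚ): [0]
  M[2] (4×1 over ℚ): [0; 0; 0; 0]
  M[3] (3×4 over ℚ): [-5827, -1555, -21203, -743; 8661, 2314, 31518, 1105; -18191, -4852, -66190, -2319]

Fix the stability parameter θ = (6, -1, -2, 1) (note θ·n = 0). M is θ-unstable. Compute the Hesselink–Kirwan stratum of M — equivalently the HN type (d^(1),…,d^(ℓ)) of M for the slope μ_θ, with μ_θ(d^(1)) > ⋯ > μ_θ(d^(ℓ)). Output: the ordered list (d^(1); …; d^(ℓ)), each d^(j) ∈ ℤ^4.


Barcode: M ≅ I[1,1], I[2,2], I[3,3], I[3,4]^3. HN layers by μ_θ (4 steps, strictly decreasing):
  μ^(1)=6; μ^(2)=1; μ^(3)=-1; μ^(4)=-2

((1, 0, 0, 0); (0, 0, 0, 3); (0, 1, 0, 0); (0, 0, 4, 0))


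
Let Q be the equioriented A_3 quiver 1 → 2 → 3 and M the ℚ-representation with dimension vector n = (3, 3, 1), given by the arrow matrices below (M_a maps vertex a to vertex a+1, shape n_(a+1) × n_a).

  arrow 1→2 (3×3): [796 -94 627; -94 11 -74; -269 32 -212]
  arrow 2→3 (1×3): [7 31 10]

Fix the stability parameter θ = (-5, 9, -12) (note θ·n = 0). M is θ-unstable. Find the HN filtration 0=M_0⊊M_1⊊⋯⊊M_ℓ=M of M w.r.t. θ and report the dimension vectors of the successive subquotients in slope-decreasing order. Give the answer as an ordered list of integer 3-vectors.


Via rank(M_{q-1}∘⋯∘M_p): M ≅ I[1,2]^2, I[1,3].
μ_θ-semistable layers: μ^(1)=9; μ^(2)=-3/2; μ^(3)=-5

((0, 2, 0); (0, 1, 1); (3, 0, 0))


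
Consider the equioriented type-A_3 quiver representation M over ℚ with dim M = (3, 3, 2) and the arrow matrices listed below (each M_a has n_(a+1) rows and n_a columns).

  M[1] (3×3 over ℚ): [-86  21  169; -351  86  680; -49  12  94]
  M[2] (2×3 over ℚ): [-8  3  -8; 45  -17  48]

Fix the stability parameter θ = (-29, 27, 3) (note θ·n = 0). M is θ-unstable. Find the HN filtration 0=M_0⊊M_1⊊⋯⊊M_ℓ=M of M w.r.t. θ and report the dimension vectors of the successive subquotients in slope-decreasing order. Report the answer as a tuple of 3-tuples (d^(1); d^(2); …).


Via rank(M_{q-1}∘⋯∘M_p): M ≅ I[1,2], I[1,3]^2.
μ_θ-semistable layers: μ^(1)=27; μ^(2)=15; μ^(3)=-29

((0, 1, 0); (0, 2, 2); (3, 0, 0))


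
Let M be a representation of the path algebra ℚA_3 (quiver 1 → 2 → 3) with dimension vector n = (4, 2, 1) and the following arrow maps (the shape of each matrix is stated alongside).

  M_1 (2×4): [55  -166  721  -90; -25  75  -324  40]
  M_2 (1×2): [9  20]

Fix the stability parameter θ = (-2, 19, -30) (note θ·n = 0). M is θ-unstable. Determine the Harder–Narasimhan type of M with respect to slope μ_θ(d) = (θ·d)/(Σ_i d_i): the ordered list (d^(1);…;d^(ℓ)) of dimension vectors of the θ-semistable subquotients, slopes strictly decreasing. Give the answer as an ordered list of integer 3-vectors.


Interval decomposition of M: I[1,1]^2, I[1,2], I[1,3].
HN type (ℓ=3): μ^(1)=19; μ^(2)=-2; μ^(3)=-13/3

((0, 1, 0); (3, 0, 0); (1, 1, 1))


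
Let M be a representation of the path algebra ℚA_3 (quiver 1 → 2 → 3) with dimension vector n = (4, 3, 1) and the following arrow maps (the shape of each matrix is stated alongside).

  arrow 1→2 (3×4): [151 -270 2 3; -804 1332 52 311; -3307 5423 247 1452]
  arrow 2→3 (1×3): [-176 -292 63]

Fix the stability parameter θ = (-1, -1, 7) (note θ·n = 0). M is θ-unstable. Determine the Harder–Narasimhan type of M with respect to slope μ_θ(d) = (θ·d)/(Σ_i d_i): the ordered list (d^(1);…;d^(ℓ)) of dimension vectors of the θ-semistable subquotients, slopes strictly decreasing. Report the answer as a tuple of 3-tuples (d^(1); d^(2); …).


Barcode: M ≅ I[1,1], I[1,2]^2, I[1,3]. HN layers by μ_θ (2 steps, strictly decreasing):
  μ^(1)=7; μ^(2)=-1

((0, 0, 1); (4, 3, 0))


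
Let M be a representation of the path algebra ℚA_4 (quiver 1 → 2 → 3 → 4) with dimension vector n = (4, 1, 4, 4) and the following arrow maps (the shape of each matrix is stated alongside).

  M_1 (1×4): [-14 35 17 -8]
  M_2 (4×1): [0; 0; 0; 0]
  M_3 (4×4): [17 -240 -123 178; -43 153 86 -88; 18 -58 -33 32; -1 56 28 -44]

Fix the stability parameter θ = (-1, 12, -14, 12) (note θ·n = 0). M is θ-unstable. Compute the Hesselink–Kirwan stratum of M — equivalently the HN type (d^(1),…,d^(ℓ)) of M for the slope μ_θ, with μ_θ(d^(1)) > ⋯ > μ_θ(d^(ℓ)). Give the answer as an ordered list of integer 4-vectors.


Interval decomposition of M: I[1,1]^3, I[1,2], I[3,4]^4.
HN type (ℓ=3): μ^(1)=12; μ^(2)=-1; μ^(3)=-14

((0, 1, 0, 4); (4, 0, 0, 0); (0, 0, 4, 0))


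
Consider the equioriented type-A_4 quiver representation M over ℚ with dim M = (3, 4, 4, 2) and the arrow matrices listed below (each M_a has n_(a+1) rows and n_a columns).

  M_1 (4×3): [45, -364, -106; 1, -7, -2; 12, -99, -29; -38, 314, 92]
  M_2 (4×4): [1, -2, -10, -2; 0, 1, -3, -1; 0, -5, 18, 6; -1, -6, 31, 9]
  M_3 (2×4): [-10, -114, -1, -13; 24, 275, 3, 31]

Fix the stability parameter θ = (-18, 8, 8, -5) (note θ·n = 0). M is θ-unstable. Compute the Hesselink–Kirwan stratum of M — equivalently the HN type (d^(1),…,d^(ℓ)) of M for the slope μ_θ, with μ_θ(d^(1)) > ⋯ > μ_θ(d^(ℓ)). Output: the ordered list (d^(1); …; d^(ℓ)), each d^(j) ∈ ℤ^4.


Via rank(M_{q-1}∘⋯∘M_p): M ≅ I[1,3], I[1,4]^2, I[2,2], I[3,3].
μ_θ-semistable layers: μ^(1)=8; μ^(2)=11/3; μ^(3)=-18

((0, 2, 2, 0); (0, 2, 2, 2); (3, 0, 0, 0))


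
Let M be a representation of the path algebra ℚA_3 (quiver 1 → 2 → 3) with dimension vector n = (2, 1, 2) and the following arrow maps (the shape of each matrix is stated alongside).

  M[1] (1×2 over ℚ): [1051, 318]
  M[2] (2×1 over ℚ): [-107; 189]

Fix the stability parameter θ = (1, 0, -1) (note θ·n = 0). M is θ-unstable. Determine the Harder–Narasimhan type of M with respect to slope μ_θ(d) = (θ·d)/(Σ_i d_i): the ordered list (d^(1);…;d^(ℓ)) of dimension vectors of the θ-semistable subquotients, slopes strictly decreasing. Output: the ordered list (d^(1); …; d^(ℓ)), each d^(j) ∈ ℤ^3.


Via rank(M_{q-1}∘⋯∘M_p): M ≅ I[1,1], I[1,3], I[3,3].
μ_θ-semistable layers: μ^(1)=1; μ^(2)=0; μ^(3)=-1

((1, 0, 0); (1, 1, 1); (0, 0, 1))


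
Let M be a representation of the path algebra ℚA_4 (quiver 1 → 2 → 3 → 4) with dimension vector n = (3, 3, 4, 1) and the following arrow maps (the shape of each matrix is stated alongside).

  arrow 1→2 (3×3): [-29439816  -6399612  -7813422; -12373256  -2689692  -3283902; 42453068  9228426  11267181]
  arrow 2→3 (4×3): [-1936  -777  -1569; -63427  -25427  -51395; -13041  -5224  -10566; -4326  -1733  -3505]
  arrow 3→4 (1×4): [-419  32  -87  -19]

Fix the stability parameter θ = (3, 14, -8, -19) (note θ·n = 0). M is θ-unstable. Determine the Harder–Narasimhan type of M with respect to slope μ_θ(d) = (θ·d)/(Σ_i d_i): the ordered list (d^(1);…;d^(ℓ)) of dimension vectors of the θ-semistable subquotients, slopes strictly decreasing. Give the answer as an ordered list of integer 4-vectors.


Barcode: M ≅ I[1,1]^2, I[1,4], I[2,3]^2, I[3,3]. HN layers by μ_θ (3 steps, strictly decreasing):
  μ^(1)=3; μ^(2)=-5/2; μ^(3)=-8

((2, 2, 2, 0); (1, 1, 1, 1); (0, 0, 1, 0))


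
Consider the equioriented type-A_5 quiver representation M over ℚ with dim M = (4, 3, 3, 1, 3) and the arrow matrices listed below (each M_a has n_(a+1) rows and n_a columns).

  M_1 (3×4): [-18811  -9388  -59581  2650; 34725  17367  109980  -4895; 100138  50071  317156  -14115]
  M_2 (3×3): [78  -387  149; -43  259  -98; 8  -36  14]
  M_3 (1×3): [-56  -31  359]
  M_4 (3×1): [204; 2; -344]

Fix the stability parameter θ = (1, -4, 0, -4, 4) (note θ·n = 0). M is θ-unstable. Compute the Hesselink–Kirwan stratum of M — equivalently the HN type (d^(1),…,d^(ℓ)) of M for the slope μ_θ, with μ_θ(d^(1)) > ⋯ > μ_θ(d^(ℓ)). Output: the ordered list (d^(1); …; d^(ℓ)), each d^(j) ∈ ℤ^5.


Interval decomposition of M: I[1,1], I[1,3]^2, I[1,5], I[5,5]^2.
HN type (ℓ=5): μ^(1)=4; μ^(2)=1; μ^(3)=0; μ^(4)=-3/2; μ^(5)=-7/4

((0, 0, 0, 0, 3); (1, 0, 0, 0, 0); (0, 0, 2, 0, 0); (2, 2, 0, 0, 0); (1, 1, 1, 1, 0))


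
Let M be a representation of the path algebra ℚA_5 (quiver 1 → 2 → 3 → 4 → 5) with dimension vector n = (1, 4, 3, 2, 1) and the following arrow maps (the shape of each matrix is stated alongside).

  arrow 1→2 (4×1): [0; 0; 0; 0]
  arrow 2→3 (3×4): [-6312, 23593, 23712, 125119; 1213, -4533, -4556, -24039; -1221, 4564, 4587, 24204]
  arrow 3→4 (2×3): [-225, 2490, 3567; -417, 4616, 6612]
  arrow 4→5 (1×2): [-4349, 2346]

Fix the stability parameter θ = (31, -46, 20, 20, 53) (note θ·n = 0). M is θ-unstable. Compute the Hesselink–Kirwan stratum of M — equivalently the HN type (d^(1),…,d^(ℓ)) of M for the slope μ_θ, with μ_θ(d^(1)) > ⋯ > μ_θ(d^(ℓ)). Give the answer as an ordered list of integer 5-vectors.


Barcode: M ≅ I[1,1], I[2,2], I[2,3], I[2,4], I[2,5]. HN layers by μ_θ (4 steps, strictly decreasing):
  μ^(1)=53; μ^(2)=31; μ^(3)=20; μ^(4)=-46

((0, 0, 0, 0, 1); (1, 0, 0, 0, 0); (0, 0, 3, 2, 0); (0, 4, 0, 0, 0))


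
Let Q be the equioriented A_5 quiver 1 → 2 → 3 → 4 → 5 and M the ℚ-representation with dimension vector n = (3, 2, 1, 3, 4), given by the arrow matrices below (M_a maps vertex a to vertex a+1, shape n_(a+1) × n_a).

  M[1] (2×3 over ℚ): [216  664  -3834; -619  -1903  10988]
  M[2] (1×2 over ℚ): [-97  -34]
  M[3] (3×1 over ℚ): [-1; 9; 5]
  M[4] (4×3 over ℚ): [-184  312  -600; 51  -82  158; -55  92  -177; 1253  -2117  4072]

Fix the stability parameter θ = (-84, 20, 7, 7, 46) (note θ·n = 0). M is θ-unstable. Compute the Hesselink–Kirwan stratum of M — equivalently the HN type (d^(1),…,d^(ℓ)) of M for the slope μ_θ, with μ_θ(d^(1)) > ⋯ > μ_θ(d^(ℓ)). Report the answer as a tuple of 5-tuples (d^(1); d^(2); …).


Via rank(M_{q-1}∘⋯∘M_p): M ≅ I[1,1], I[1,2], I[1,5], I[4,5]^2, I[5,5].
μ_θ-semistable layers: μ^(1)=46; μ^(2)=20; μ^(3)=34/3; μ^(4)=7; μ^(5)=-84

((0, 0, 0, 0, 4); (0, 1, 0, 0, 0); (0, 1, 1, 1, 0); (0, 0, 0, 2, 0); (3, 0, 0, 0, 0))


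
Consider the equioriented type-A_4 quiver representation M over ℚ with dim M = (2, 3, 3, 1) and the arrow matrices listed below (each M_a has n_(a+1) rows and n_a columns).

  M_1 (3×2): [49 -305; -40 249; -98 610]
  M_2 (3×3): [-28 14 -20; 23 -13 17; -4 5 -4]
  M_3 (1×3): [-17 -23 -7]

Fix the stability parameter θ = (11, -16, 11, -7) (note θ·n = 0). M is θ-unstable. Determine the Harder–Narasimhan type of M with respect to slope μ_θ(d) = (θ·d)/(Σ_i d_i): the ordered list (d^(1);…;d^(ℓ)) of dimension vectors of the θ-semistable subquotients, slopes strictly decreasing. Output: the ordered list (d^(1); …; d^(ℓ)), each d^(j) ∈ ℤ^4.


Barcode: M ≅ I[1,3], I[1,4], I[2,2], I[3,3]. HN layers by μ_θ (4 steps, strictly decreasing):
  μ^(1)=11; μ^(2)=2; μ^(3)=-5/2; μ^(4)=-16

((0, 0, 2, 0); (0, 0, 1, 1); (2, 2, 0, 0); (0, 1, 0, 0))


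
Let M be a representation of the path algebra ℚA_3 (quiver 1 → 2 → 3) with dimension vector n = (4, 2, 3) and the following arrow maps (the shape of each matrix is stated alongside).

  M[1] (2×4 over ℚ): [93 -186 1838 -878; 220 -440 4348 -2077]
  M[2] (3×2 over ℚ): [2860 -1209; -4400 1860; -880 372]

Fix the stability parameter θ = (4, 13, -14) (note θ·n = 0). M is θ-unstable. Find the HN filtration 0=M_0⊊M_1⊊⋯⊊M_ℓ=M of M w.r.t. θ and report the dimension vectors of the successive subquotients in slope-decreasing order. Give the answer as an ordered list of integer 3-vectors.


Via rank(M_{q-1}∘⋯∘M_p): M ≅ I[1,1]^2, I[1,2], I[1,3], I[3,3]^2.
μ_θ-semistable layers: μ^(1)=13; μ^(2)=4; μ^(3)=1; μ^(4)=-14

((0, 1, 0); (3, 0, 0); (1, 1, 1); (0, 0, 2))


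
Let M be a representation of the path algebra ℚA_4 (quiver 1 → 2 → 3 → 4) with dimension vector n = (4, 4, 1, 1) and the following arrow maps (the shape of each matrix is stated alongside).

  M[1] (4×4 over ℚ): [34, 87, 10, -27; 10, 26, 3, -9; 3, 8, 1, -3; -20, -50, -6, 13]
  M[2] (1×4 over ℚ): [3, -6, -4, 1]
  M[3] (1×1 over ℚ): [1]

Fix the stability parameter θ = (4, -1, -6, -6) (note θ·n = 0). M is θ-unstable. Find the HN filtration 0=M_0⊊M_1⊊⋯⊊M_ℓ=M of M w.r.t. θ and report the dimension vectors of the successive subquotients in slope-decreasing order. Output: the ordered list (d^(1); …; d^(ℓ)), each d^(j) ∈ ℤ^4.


Via rank(M_{q-1}∘⋯∘M_p): M ≅ I[1,2]^3, I[1,4].
μ_θ-semistable layers: μ^(1)=3/2; μ^(2)=-9/4

((3, 3, 0, 0); (1, 1, 1, 1))


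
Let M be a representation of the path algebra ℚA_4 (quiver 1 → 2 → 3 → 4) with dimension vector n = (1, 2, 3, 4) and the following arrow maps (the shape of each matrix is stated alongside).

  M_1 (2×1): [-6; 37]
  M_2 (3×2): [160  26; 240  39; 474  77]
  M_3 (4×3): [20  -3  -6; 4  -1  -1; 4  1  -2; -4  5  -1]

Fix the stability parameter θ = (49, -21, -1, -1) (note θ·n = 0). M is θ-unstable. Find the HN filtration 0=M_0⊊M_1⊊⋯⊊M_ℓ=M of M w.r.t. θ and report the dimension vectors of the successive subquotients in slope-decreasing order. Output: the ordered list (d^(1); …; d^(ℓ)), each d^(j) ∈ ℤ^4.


Via rank(M_{q-1}∘⋯∘M_p): M ≅ I[1,4], I[2,4], I[3,3], I[4,4]^2.
μ_θ-semistable layers: μ^(1)=13/2; μ^(2)=-1; μ^(3)=-21

((1, 1, 1, 1); (0, 0, 2, 3); (0, 1, 0, 0))


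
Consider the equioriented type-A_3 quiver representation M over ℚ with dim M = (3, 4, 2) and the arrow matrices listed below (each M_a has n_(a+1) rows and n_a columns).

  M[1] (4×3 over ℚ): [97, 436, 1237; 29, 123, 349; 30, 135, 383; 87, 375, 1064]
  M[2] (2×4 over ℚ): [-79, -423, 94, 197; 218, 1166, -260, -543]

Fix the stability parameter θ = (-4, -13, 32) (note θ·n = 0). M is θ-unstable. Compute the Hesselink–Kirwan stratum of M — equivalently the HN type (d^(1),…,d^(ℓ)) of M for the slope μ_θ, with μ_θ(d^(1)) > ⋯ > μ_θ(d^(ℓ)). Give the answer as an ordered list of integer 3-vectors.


Via rank(M_{q-1}∘⋯∘M_p): M ≅ I[1,2], I[1,3]^2, I[2,2].
μ_θ-semistable layers: μ^(1)=32; μ^(2)=-17/2; μ^(3)=-13

((0, 0, 2); (3, 3, 0); (0, 1, 0))


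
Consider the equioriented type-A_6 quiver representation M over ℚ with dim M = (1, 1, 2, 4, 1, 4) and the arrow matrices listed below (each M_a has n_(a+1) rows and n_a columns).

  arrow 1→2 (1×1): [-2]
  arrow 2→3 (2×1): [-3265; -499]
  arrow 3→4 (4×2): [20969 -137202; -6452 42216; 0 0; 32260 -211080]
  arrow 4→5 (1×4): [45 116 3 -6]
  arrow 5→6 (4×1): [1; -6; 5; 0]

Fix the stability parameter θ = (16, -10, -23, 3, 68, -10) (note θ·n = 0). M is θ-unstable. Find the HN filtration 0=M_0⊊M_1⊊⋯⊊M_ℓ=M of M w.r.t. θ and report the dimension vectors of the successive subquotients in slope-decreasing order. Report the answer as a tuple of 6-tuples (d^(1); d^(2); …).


Barcode: M ≅ I[1,6], I[3,3], I[4,4]^3, I[6,6]^3. HN layers by μ_θ (5 steps, strictly decreasing):
  μ^(1)=29; μ^(2)=3; μ^(3)=-17/3; μ^(4)=-10; μ^(5)=-23

((0, 0, 0, 0, 1, 1); (0, 0, 0, 4, 0, 0); (1, 1, 1, 0, 0, 0); (0, 0, 0, 0, 0, 3); (0, 0, 1, 0, 0, 0))


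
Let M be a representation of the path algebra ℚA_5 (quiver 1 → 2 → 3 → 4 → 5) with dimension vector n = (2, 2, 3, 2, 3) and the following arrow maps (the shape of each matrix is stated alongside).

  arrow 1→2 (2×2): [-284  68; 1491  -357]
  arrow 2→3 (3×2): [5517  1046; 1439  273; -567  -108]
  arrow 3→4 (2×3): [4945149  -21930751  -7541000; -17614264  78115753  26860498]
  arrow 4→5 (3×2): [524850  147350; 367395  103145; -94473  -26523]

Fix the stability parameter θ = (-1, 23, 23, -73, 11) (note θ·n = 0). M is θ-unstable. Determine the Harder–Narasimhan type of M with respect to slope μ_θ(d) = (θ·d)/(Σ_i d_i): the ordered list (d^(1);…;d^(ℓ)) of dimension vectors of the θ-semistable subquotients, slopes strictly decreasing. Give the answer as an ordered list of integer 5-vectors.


Via rank(M_{q-1}∘⋯∘M_p): M ≅ I[1,1], I[1,5], I[2,4], I[3,3], I[5,5]^2.
μ_θ-semistable layers: μ^(1)=23; μ^(2)=11; μ^(3)=-1; μ^(4)=-7; μ^(5)=-9

((0, 0, 1, 0, 0); (0, 0, 0, 0, 3); (1, 0, 0, 0, 0); (1, 1, 1, 1, 0); (0, 1, 1, 1, 0))


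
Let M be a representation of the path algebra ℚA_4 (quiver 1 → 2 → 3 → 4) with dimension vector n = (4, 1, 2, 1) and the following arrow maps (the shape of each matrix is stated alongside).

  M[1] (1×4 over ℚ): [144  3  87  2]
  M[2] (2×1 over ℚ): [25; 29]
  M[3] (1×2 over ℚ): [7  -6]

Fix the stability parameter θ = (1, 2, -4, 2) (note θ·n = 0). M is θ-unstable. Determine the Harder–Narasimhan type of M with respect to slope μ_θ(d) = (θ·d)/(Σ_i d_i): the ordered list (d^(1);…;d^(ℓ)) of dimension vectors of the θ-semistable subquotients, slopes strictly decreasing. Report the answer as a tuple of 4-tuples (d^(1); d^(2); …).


Interval decomposition of M: I[1,1]^3, I[1,4], I[3,3].
HN type (ℓ=4): μ^(1)=2; μ^(2)=1; μ^(3)=-1/3; μ^(4)=-4

((0, 0, 0, 1); (3, 0, 0, 0); (1, 1, 1, 0); (0, 0, 1, 0))


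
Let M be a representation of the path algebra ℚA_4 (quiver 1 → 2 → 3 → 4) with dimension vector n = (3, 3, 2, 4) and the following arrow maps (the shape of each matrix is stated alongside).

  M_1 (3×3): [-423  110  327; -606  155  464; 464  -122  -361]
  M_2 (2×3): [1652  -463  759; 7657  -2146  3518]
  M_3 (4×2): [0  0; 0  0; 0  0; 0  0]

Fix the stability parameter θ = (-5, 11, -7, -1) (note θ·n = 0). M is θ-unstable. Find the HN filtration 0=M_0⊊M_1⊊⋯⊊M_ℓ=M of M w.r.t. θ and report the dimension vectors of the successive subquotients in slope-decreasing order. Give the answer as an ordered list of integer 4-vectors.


Via rank(M_{q-1}∘⋯∘M_p): M ≅ I[1,2], I[1,3]^2, I[4,4]^4.
μ_θ-semistable layers: μ^(1)=11; μ^(2)=2; μ^(3)=-1; μ^(4)=-5

((0, 1, 0, 0); (0, 2, 2, 0); (0, 0, 0, 4); (3, 0, 0, 0))


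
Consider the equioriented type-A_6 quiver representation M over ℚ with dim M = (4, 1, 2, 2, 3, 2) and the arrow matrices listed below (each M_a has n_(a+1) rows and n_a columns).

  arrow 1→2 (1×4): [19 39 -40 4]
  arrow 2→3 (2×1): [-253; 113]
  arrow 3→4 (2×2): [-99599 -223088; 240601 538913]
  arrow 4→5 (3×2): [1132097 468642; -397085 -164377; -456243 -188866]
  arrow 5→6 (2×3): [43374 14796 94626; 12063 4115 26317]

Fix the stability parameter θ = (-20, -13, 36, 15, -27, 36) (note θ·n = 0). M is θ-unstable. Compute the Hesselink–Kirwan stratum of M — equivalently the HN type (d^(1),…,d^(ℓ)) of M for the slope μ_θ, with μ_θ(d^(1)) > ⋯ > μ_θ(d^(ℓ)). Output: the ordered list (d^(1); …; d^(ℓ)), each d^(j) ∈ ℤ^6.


Interval decomposition of M: I[1,1]^3, I[1,6], I[3,5], I[5,6].
HN type (ℓ=5): μ^(1)=36; μ^(2)=8; μ^(3)=-13; μ^(4)=-20; μ^(5)=-27

((0, 0, 0, 0, 0, 2); (0, 0, 2, 2, 2, 0); (0, 1, 0, 0, 0, 0); (4, 0, 0, 0, 0, 0); (0, 0, 0, 0, 1, 0))


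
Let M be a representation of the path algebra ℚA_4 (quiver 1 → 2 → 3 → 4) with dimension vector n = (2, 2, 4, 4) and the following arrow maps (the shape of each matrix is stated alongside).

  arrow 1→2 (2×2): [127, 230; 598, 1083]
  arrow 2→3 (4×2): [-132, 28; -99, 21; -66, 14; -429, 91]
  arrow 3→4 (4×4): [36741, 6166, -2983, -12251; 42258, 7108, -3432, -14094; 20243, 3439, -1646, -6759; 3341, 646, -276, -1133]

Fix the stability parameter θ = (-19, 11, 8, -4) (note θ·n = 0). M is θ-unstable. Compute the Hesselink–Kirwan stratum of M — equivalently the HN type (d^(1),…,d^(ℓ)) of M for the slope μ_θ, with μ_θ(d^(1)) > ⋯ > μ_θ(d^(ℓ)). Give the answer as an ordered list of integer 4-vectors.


Interval decomposition of M: I[1,2], I[1,4], I[3,4]^3.
HN type (ℓ=4): μ^(1)=11; μ^(2)=5; μ^(3)=2; μ^(4)=-19

((0, 1, 0, 0); (0, 1, 1, 1); (0, 0, 3, 3); (2, 0, 0, 0))


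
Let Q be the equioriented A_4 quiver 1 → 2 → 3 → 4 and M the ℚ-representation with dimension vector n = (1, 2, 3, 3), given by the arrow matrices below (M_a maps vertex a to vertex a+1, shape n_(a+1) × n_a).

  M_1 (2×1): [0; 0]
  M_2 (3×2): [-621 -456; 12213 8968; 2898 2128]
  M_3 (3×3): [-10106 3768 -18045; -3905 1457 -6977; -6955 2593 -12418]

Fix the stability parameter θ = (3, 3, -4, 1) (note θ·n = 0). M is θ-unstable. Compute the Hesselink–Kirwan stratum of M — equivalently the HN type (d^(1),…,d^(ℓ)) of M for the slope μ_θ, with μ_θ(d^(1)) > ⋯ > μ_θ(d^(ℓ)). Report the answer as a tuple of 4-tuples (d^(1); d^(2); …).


Via rank(M_{q-1}∘⋯∘M_p): M ≅ I[1,1], I[2,2], I[2,3], I[3,4]^2, I[4,4].
μ_θ-semistable layers: μ^(1)=3; μ^(2)=1; μ^(3)=-1/2; μ^(4)=-4

((1, 1, 0, 0); (0, 0, 0, 3); (0, 1, 1, 0); (0, 0, 2, 0))


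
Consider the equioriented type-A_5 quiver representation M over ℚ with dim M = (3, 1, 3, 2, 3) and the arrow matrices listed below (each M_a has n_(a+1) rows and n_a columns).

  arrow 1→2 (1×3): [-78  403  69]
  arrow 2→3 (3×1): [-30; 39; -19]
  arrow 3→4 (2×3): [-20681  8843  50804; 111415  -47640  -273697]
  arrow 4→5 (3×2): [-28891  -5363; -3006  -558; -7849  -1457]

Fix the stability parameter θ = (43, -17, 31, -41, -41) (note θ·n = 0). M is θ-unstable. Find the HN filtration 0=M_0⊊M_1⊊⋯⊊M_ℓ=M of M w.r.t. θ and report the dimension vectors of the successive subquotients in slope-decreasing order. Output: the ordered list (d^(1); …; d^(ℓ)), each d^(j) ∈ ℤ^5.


Interval decomposition of M: I[1,1]^2, I[1,4], I[3,3], I[3,5], I[5,5]^2.
HN type (ℓ=5): μ^(1)=43; μ^(2)=31; μ^(3)=4; μ^(4)=-17; μ^(5)=-41

((2, 0, 0, 0, 0); (0, 0, 1, 0, 0); (1, 1, 1, 1, 0); (0, 0, 1, 1, 1); (0, 0, 0, 0, 2))


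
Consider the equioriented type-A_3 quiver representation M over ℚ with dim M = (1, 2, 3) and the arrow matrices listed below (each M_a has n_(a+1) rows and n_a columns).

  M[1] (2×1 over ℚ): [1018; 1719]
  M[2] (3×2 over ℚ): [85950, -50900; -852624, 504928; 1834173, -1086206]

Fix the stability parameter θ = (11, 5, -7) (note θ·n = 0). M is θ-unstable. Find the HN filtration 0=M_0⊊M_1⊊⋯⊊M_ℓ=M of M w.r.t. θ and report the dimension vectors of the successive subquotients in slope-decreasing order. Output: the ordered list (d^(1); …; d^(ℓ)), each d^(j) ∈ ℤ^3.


Interval decomposition of M: I[1,2], I[2,3], I[3,3]^2.
HN type (ℓ=3): μ^(1)=8; μ^(2)=-1; μ^(3)=-7

((1, 1, 0); (0, 1, 1); (0, 0, 2))


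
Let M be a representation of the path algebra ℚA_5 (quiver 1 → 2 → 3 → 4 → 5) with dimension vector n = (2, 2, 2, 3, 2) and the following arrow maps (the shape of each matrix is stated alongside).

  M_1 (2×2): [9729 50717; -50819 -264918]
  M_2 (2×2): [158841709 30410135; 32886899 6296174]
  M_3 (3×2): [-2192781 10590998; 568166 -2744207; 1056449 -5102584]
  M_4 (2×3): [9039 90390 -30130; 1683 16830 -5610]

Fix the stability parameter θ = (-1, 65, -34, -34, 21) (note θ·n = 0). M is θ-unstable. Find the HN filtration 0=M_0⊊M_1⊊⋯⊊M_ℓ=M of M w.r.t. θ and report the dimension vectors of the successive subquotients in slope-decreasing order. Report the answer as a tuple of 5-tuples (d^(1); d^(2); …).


Barcode: M ≅ I[1,4], I[1,5], I[4,4], I[5,5]. HN layers by μ_θ (3 steps, strictly decreasing):
  μ^(1)=21; μ^(2)=-1; μ^(3)=-34

((0, 0, 0, 0, 2); (2, 2, 2, 2, 0); (0, 0, 0, 1, 0))


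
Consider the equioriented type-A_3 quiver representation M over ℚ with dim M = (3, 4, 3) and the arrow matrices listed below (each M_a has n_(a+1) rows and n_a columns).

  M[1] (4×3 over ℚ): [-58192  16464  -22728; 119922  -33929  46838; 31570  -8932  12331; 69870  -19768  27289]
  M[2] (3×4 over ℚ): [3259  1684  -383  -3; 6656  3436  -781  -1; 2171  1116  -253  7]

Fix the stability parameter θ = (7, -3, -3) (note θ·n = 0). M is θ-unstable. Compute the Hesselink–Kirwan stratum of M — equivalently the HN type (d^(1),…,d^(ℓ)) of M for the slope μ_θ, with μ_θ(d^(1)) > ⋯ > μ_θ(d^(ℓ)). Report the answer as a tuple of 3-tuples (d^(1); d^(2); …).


Via rank(M_{q-1}∘⋯∘M_p): M ≅ I[1,1], I[1,2]^2, I[2,3]^2, I[3,3].
μ_θ-semistable layers: μ^(1)=7; μ^(2)=2; μ^(3)=-3

((1, 0, 0); (2, 2, 0); (0, 2, 3))


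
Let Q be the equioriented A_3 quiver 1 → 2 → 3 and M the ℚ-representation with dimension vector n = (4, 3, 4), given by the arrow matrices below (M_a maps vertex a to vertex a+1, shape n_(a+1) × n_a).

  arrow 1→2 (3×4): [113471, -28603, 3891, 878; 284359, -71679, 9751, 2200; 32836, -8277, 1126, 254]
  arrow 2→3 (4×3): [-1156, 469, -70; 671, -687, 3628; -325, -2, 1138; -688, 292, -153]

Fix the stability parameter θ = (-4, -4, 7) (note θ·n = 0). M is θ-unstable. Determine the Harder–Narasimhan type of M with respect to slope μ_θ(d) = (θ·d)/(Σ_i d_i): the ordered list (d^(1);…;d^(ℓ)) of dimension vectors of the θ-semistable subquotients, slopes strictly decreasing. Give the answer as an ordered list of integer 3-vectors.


Interval decomposition of M: I[1,1], I[1,3]^3, I[3,3].
HN type (ℓ=2): μ^(1)=7; μ^(2)=-4

((0, 0, 4); (4, 3, 0))
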